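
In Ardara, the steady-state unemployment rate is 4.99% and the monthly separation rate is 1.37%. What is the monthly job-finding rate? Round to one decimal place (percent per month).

Job-finding rate ≈ 26.1% per month.

From u* = s/(s+f): f = s·(1−u)/u.
f = 1.37 × (1 − 0.0499) / 0.0499 = 1.3016 / 0.0499 ≈ 26.1% per month.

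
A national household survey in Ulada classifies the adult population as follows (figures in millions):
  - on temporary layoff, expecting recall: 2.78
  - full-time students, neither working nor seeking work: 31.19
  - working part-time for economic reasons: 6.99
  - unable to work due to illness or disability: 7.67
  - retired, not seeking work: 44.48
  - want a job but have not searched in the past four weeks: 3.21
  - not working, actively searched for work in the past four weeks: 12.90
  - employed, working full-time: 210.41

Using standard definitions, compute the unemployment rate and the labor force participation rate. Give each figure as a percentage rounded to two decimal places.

Unemployment rate ≈ 6.73%; labor force participation rate ≈ 72.92%.

Employed = 6.99 + 210.41 = 217.40 million (anyone who worked, including part-time for economic reasons, counts as employed).
Unemployed = 2.78 + 12.90 = 15.68 million (jobless and actively searching, or on temporary layoff).
Labor force = 217.40 + 15.68 = 233.08 million.
Not in labor force = 31.19 + 7.67 + 44.48 + 3.21 = 86.55 million (those not working and not actively searching are outside the labor force — including those who want a job but have given up searching).
Civilian working-age population = 233.08 + 86.55 = 319.63 million.
Unemployment rate = 15.68 / 233.08 = 6.73%.
Labor force participation rate = 233.08 / 319.63 = 72.92%.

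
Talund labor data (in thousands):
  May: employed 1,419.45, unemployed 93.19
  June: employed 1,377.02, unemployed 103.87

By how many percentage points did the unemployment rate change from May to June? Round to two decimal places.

The unemployment rate changed by +0.85 percentage points.

May: labor force = 1,419.45 + 93.19 = 1,512.64; u = 93.19/1,512.64 = 6.16%.
June: labor force = 1,377.02 + 103.87 = 1,480.89; u = 103.87/1,480.89 = 7.01%.
Change = 7.01% − 6.16% = +0.85 pp.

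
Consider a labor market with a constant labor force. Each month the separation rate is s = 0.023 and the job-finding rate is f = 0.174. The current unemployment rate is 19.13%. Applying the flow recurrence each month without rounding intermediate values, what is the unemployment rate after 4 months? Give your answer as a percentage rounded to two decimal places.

With a fixed labor force, u_{t+1} = u_t + s·(1−u_t) − f·u_t = u_t·(1−s−f) + s.
Here 1−s−f = 0.803 and s = 0.023.
u_1 = 0.191300 × 0.803 + 0.023 = 0.176614.
u_2 = 0.176614 × 0.803 + 0.023 = 0.164821.
u_3 = 0.164821 × 0.803 + 0.023 = 0.155351.
u_4 = 0.155351 × 0.803 + 0.023 = 0.147747.

Unemployment rate after four months ≈ 14.77%.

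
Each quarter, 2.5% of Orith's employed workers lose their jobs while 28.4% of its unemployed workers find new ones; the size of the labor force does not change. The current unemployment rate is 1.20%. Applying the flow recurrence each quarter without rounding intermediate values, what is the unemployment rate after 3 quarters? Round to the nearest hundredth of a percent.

With a fixed labor force, u_{t+1} = u_t + s·(1−u_t) − f·u_t = u_t·(1−s−f) + s.
Here 1−s−f = 0.691 and s = 0.025.
u_1 = 0.012000 × 0.691 + 0.025 = 0.033292.
u_2 = 0.033292 × 0.691 + 0.025 = 0.048005.
u_3 = 0.048005 × 0.691 + 0.025 = 0.058171.

Unemployment rate after three quarters ≈ 5.82%.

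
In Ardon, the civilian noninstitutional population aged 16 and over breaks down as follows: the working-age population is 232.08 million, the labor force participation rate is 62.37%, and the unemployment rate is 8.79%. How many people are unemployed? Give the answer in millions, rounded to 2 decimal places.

About 12.72 million are unemployed.

Labor force = 0.6237 × 232.08 = 144.75 million.
Unemployed = 0.0879 × 144.75 ≈ 12.72 million.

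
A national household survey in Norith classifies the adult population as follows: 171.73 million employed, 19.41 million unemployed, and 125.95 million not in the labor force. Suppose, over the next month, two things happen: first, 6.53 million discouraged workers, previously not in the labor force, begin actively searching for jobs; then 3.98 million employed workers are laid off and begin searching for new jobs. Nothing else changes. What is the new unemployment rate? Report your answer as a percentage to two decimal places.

New unemployment rate ≈ 15.14%.

Initially, labor force = 171.73 + 19.41 = 191.14 million, so u = 19.41/191.14 = 10.15%.
After the first change, unemployed and labor force both rise by 6.53 → E = 171.73, U = 25.94, labor force = 197.67 million.
After the second change, employed falls and unemployed rises by 3.98; labor force unchanged → E = 167.75, U = 29.92, labor force = 197.67 million.
New unemployment rate = 29.92 / 197.67 = 15.14%.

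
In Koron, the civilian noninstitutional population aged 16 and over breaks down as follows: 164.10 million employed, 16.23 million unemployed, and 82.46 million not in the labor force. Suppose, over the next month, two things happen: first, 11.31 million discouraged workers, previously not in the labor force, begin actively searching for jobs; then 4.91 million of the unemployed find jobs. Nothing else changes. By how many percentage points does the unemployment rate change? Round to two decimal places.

Initially, labor force = 164.10 + 16.23 = 180.33 million, so u = 16.23/180.33 = 9.00%.
After the first change, unemployed and labor force both rise by 11.31 → E = 164.10, U = 27.54, labor force = 191.64 million.
After the second change, unemployed falls and employed rises by 4.91; labor force unchanged → E = 169.01, U = 22.63, labor force = 191.64 million.
New unemployment rate = 22.63 / 191.64 = 11.81%.
Change = 11.81% − 9.00% = +2.81 percentage points.

The unemployment rate changes by +2.81 percentage points.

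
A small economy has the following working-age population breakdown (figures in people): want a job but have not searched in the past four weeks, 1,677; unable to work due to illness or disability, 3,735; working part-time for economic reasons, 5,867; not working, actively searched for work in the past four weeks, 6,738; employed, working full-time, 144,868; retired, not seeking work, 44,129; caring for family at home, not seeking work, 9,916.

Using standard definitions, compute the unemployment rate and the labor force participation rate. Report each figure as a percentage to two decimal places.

Employed = 5,867 + 144,868 = 150,735 (anyone who worked, including part-time for economic reasons, counts as employed).
Unemployed = 6,738.
Labor force = 150,735 + 6,738 = 157,473.
Not in labor force = 1,677 + 3,735 + 44,129 + 9,916 = 59,457 (those not working and not actively searching are outside the labor force — including those who want a job but have given up searching).
Civilian working-age population = 157,473 + 59,457 = 216,930.
Unemployment rate = 6,738 / 157,473 = 4.28%.
Labor force participation rate = 157,473 / 216,930 = 72.59%.

Unemployment rate ≈ 4.28%; labor force participation rate ≈ 72.59%.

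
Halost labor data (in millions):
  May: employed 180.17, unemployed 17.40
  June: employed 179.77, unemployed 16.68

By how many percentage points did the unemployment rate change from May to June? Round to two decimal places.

The unemployment rate changed by −0.32 percentage points.

May: labor force = 180.17 + 17.40 = 197.57; u = 17.40/197.57 = 8.81%.
June: labor force = 179.77 + 16.68 = 196.45; u = 16.68/196.45 = 8.49%.
Change = 8.49% − 8.81% = −0.32 pp.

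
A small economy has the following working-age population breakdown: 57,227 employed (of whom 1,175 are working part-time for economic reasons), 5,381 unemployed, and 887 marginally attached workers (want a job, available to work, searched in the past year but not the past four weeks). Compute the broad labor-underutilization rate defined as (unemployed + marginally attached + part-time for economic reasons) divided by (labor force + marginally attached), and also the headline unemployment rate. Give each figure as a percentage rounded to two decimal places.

Labor force = 57,227 + 5,381 = 62,608.
Numerator = 5,381 + 887 + 1,175 = 7,443.
Denominator = 62,608 + 887 = 63,495.
Broad rate = 7,443 / 63,495 = 11.72%.
Headline unemployment rate = 5,381 / 62,608 = 8.59%.

Broad underutilization rate ≈ 11.72%; headline unemployment rate ≈ 8.59%.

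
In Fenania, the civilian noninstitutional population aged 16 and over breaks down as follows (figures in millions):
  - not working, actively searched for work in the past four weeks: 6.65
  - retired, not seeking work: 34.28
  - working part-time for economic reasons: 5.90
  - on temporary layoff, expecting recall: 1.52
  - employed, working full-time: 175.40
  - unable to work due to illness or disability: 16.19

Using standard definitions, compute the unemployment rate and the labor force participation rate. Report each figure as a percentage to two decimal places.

Unemployment rate ≈ 4.31%; labor force participation rate ≈ 78.97%.

Employed = 5.90 + 175.40 = 181.30 million (anyone who worked, including part-time for economic reasons, counts as employed).
Unemployed = 6.65 + 1.52 = 8.17 million (jobless and actively searching, or on temporary layoff).
Labor force = 181.30 + 8.17 = 189.47 million.
Not in labor force = 34.28 + 16.19 = 50.47 million (those not working and not actively searching are outside the labor force).
Civilian working-age population = 189.47 + 50.47 = 239.94 million.
Unemployment rate = 8.17 / 189.47 = 4.31%.
Labor force participation rate = 189.47 / 239.94 = 78.97%.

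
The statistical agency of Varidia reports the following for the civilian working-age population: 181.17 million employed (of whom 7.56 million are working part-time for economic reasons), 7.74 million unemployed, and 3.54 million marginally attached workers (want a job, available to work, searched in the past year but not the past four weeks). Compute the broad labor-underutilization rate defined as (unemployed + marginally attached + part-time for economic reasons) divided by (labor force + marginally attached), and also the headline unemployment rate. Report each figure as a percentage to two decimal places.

Broad underutilization rate ≈ 9.79%; headline unemployment rate ≈ 4.10%.

Labor force = 181.17 + 7.74 = 188.91 million.
Numerator = 7.74 + 3.54 + 7.56 = 18.84 million.
Denominator = 188.91 + 3.54 = 192.45 million.
Broad rate = 18.84 / 192.45 = 9.79%.
Headline unemployment rate = 7.74 / 188.91 = 4.10%.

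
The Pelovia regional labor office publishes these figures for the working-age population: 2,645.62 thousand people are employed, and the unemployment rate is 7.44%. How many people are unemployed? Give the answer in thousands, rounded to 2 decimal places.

Let U be the number unemployed. The labor force is E + U, and U/(E+U) = 0.0744.
So U = 0.0744 × 2,645.62 / (1 − 0.0744) = 196.8341 / 0.9256 ≈ 212.66 thousand.

About 212.66 thousand are unemployed.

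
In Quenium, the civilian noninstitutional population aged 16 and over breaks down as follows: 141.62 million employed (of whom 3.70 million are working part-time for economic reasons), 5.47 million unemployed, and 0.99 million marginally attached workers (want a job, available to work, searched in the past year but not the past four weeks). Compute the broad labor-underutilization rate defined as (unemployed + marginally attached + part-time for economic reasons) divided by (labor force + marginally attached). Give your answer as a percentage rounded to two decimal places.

Broad underutilization rate ≈ 6.86%.

Labor force = 141.62 + 5.47 = 147.09 million.
Numerator = 5.47 + 0.99 + 3.70 = 10.16 million.
Denominator = 147.09 + 0.99 = 148.08 million.
Broad rate = 10.16 / 148.08 = 6.86%.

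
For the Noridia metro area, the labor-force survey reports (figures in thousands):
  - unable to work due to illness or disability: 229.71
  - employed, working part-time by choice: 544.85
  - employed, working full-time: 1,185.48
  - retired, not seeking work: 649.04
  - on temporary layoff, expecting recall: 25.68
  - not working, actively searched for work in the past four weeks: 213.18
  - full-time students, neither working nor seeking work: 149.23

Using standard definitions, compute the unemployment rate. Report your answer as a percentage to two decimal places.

Unemployment rate ≈ 12.13%.

Employed = 544.85 + 1,185.48 = 1,730.33 thousand.
Unemployed = 25.68 + 213.18 = 238.86 thousand (jobless and actively searching, or on temporary layoff).
Labor force = 1,730.33 + 238.86 = 1,969.19 thousand.
Unemployment rate = 238.86 / 1,969.19 = 12.13%.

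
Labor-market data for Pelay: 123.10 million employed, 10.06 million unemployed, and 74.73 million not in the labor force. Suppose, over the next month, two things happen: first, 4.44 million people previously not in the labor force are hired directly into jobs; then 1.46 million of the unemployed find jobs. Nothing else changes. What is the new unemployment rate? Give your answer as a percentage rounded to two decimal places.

New unemployment rate ≈ 6.25%.

Initially, labor force = 123.10 + 10.06 = 133.16 million, so u = 10.06/133.16 = 7.55%.
After the first change, employed and labor force both rise by 4.44; unemployed unchanged → E = 127.54, U = 10.06, labor force = 137.60 million.
After the second change, unemployed falls and employed rises by 1.46; labor force unchanged → E = 129.00, U = 8.60, labor force = 137.60 million.
New unemployment rate = 8.60 / 137.60 = 6.25%.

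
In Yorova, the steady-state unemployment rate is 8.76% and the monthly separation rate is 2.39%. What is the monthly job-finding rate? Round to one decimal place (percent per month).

From u* = s/(s+f): f = s·(1−u)/u.
f = 2.39 × (1 − 0.0876) / 0.0876 = 2.1806 / 0.0876 ≈ 24.9% per month.

Job-finding rate ≈ 24.9% per month.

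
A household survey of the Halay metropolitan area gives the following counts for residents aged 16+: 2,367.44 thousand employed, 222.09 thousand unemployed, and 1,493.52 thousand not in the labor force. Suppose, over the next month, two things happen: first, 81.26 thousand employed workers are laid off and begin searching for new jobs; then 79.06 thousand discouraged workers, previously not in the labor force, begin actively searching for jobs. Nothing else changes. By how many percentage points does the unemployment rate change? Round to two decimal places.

The unemployment rate changes by +5.75 percentage points.

Initially, labor force = 2,367.44 + 222.09 = 2,589.53 thousand, so u = 222.09/2,589.53 = 8.58%.
After the first change, employed falls and unemployed rises by 81.26; labor force unchanged → E = 2,286.18, U = 303.35, labor force = 2,589.53 thousand.
After the second change, unemployed and labor force both rise by 79.06 → E = 2,286.18, U = 382.41, labor force = 2,668.59 thousand.
New unemployment rate = 382.41 / 2,668.59 = 14.33%.
Change = 14.33% − 8.58% = +5.75 percentage points.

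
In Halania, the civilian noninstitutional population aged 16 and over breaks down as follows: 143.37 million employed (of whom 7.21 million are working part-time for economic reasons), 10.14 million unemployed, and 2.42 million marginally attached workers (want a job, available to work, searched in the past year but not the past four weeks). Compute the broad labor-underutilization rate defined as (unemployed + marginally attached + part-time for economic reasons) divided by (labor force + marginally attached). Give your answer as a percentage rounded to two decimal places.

Labor force = 143.37 + 10.14 = 153.51 million.
Numerator = 10.14 + 2.42 + 7.21 = 19.77 million.
Denominator = 153.51 + 2.42 = 155.93 million.
Broad rate = 19.77 / 155.93 = 12.68%.

Broad underutilization rate ≈ 12.68%.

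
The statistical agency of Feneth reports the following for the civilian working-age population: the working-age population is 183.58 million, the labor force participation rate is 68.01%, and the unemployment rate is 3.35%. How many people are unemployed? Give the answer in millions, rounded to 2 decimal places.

About 4.18 million are unemployed.

Labor force = 0.6801 × 183.58 = 124.85 million.
Unemployed = 0.0335 × 124.85 ≈ 4.18 million.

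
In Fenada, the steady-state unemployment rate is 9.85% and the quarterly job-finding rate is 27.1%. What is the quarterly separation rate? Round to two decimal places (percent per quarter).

From u* = s/(s+f): s = u·f/(1−u).
s = 0.0985 × 27.1 / (1 − 0.0985) = 2.6693 / 0.9015 ≈ 2.96% per quarter.

Separation rate ≈ 2.96% per quarter.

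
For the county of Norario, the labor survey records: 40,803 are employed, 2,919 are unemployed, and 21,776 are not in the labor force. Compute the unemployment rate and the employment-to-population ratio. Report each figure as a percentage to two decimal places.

Unemployment rate ≈ 6.68%; employment-population ratio ≈ 62.30%.

Labor force = employed + unemployed = 40,803 + 2,919 = 43,722.
Working-age population = 43,722 + 21,776 = 65,498.
Unemployment rate = 2,919 / 43,722 = 6.68%.
Employment-population ratio = 40,803 / 65,498 = 62.30%.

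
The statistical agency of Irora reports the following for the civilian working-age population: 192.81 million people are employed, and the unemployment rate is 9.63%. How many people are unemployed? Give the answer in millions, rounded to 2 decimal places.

Let U be the number unemployed. The labor force is E + U, and U/(E+U) = 0.0963.
So U = 0.0963 × 192.81 / (1 − 0.0963) = 18.5676 / 0.9037 ≈ 20.55 million.

About 20.55 million are unemployed.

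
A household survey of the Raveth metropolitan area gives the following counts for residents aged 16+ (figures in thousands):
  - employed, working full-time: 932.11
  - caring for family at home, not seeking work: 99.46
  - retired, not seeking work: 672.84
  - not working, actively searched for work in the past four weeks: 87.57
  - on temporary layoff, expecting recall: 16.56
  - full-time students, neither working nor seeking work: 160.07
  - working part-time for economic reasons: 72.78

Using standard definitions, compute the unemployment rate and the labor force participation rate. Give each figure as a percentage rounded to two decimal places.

Unemployment rate ≈ 9.39%; labor force participation rate ≈ 54.33%.

Employed = 932.11 + 72.78 = 1,004.89 thousand (anyone who worked, including part-time for economic reasons, counts as employed).
Unemployed = 87.57 + 16.56 = 104.13 thousand (jobless and actively searching, or on temporary layoff).
Labor force = 1,004.89 + 104.13 = 1,109.02 thousand.
Not in labor force = 99.46 + 672.84 + 160.07 = 932.37 thousand (those not working and not actively searching are outside the labor force).
Civilian working-age population = 1,109.02 + 932.37 = 2,041.39 thousand.
Unemployment rate = 104.13 / 1,109.02 = 9.39%.
Labor force participation rate = 1,109.02 / 2,041.39 = 54.33%.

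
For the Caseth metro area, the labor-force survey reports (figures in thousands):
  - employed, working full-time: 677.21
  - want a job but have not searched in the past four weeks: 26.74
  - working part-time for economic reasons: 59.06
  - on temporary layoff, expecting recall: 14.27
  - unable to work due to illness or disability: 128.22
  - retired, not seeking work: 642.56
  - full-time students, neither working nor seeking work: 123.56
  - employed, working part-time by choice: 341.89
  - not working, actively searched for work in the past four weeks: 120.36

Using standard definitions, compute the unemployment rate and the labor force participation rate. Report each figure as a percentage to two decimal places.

Unemployment rate ≈ 11.10%; labor force participation rate ≈ 56.84%.

Employed = 677.21 + 59.06 + 341.89 = 1,078.16 thousand (anyone who worked, including part-time for economic reasons, counts as employed).
Unemployed = 14.27 + 120.36 = 134.63 thousand (jobless and actively searching, or on temporary layoff).
Labor force = 1,078.16 + 134.63 = 1,212.79 thousand.
Not in labor force = 26.74 + 128.22 + 642.56 + 123.56 = 921.08 thousand (those not working and not actively searching are outside the labor force — including those who want a job but have given up searching).
Civilian working-age population = 1,212.79 + 921.08 = 2,133.87 thousand.
Unemployment rate = 134.63 / 1,212.79 = 11.10%.
Labor force participation rate = 1,212.79 / 2,133.87 = 56.84%.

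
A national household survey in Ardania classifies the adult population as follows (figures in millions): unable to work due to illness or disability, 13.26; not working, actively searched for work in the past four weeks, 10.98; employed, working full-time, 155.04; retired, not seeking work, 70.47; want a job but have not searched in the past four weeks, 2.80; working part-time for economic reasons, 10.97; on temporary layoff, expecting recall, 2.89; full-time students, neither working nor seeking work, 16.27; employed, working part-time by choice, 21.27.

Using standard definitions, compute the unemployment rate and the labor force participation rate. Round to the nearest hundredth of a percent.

Employed = 155.04 + 10.97 + 21.27 = 187.28 million (anyone who worked, including part-time for economic reasons, counts as employed).
Unemployed = 10.98 + 2.89 = 13.87 million (jobless and actively searching, or on temporary layoff).
Labor force = 187.28 + 13.87 = 201.15 million.
Not in labor force = 13.26 + 70.47 + 2.80 + 16.27 = 102.80 million (those not working and not actively searching are outside the labor force — including those who want a job but have given up searching).
Civilian working-age population = 201.15 + 102.80 = 303.95 million.
Unemployment rate = 13.87 / 201.15 = 6.90%.
Labor force participation rate = 201.15 / 303.95 = 66.18%.

Unemployment rate ≈ 6.90%; labor force participation rate ≈ 66.18%.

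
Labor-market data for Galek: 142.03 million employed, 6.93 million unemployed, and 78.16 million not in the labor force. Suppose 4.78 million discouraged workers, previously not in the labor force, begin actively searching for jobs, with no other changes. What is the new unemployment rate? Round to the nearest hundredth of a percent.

Initially, labor force = 142.03 + 6.93 = 148.96 million, so u = 6.93/148.96 = 4.65%.
After the change, unemployed and labor force both rise by 4.78 → E = 142.03, U = 11.71, labor force = 153.74 million.
New unemployment rate = 11.71 / 153.74 = 7.62%.

New unemployment rate ≈ 7.62%.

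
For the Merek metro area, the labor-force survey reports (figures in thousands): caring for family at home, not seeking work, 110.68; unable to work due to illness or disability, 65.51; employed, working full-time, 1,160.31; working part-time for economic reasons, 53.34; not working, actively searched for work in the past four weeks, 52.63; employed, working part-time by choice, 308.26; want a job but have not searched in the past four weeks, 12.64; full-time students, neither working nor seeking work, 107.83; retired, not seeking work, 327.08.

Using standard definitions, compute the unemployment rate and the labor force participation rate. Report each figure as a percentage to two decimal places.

Employed = 1,160.31 + 53.34 + 308.26 = 1,521.91 thousand (anyone who worked, including part-time for economic reasons, counts as employed).
Unemployed = 52.63 thousand.
Labor force = 1,521.91 + 52.63 = 1,574.54 thousand.
Not in labor force = 110.68 + 65.51 + 12.64 + 107.83 + 327.08 = 623.74 thousand (those not working and not actively searching are outside the labor force — including those who want a job but have given up searching).
Civilian working-age population = 1,574.54 + 623.74 = 2,198.28 thousand.
Unemployment rate = 52.63 / 1,574.54 = 3.34%.
Labor force participation rate = 1,574.54 / 2,198.28 = 71.63%.

Unemployment rate ≈ 3.34%; labor force participation rate ≈ 71.63%.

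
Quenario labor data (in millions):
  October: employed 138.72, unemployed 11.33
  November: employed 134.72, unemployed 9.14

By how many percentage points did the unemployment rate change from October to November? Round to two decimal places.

October: labor force = 138.72 + 11.33 = 150.05; u = 11.33/150.05 = 7.55%.
November: labor force = 134.72 + 9.14 = 143.86; u = 9.14/143.86 = 6.35%.
Change = 6.35% − 7.55% = −1.20 pp.

The unemployment rate changed by −1.20 percentage points.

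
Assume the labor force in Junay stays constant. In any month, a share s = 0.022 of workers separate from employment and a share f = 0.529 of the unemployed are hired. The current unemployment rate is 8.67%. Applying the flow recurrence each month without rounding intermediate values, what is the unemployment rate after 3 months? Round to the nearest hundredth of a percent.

Unemployment rate after three months ≈ 4.42%.

With a fixed labor force, u_{t+1} = u_t + s·(1−u_t) − f·u_t = u_t·(1−s−f) + s.
Here 1−s−f = 0.449 and s = 0.022.
u_1 = 0.086700 × 0.449 + 0.022 = 0.060928.
u_2 = 0.060928 × 0.449 + 0.022 = 0.049357.
u_3 = 0.049357 × 0.449 + 0.022 = 0.044161.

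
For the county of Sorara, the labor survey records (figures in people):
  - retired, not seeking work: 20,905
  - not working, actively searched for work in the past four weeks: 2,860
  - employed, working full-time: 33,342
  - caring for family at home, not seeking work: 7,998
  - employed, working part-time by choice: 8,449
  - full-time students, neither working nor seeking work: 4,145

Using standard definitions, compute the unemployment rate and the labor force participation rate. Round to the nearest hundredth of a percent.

Unemployment rate ≈ 6.41%; labor force participation rate ≈ 57.47%.

Employed = 33,342 + 8,449 = 41,791.
Unemployed = 2,860.
Labor force = 41,791 + 2,860 = 44,651.
Not in labor force = 20,905 + 7,998 + 4,145 = 33,048 (those not working and not actively searching are outside the labor force).
Civilian working-age population = 44,651 + 33,048 = 77,699.
Unemployment rate = 2,860 / 44,651 = 6.41%.
Labor force participation rate = 44,651 / 77,699 = 57.47%.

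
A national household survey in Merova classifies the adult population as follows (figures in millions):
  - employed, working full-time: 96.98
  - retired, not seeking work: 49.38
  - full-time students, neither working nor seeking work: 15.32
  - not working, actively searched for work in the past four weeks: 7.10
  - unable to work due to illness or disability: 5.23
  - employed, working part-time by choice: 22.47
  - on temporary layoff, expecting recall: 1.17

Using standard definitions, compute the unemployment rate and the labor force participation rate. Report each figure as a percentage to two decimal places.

Employed = 96.98 + 22.47 = 119.45 million.
Unemployed = 7.10 + 1.17 = 8.27 million (jobless and actively searching, or on temporary layoff).
Labor force = 119.45 + 8.27 = 127.72 million.
Not in labor force = 49.38 + 15.32 + 5.23 = 69.93 million (those not working and not actively searching are outside the labor force).
Civilian working-age population = 127.72 + 69.93 = 197.65 million.
Unemployment rate = 8.27 / 127.72 = 6.48%.
Labor force participation rate = 127.72 / 197.65 = 64.62%.

Unemployment rate ≈ 6.48%; labor force participation rate ≈ 64.62%.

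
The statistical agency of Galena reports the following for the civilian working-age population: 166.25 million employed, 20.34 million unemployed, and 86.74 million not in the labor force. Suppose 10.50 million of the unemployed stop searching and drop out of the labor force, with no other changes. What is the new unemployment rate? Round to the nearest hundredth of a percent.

Initially, labor force = 166.25 + 20.34 = 186.59 million, so u = 20.34/186.59 = 10.90%.
After the change, unemployed and labor force both fall by 10.50 → E = 166.25, U = 9.84, labor force = 176.09 million.
New unemployment rate = 9.84 / 176.09 = 5.59%.

New unemployment rate ≈ 5.59%.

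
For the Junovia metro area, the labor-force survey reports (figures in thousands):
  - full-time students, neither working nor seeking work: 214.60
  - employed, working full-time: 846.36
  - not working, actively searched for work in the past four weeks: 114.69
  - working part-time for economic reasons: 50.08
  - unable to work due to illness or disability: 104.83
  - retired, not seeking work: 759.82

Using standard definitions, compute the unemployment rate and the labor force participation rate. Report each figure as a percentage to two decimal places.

Unemployment rate ≈ 11.34%; labor force participation rate ≈ 48.37%.

Employed = 846.36 + 50.08 = 896.44 thousand (anyone who worked, including part-time for economic reasons, counts as employed).
Unemployed = 114.69 thousand.
Labor force = 896.44 + 114.69 = 1,011.13 thousand.
Not in labor force = 214.60 + 104.83 + 759.82 = 1,079.25 thousand (those not working and not actively searching are outside the labor force).
Civilian working-age population = 1,011.13 + 1,079.25 = 2,090.38 thousand.
Unemployment rate = 114.69 / 1,011.13 = 11.34%.
Labor force participation rate = 1,011.13 / 2,090.38 = 48.37%.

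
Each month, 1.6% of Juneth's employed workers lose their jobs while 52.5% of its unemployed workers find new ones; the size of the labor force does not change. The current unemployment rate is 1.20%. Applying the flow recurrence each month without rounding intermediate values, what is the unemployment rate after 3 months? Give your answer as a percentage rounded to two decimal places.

Unemployment rate after three months ≈ 2.79%.

With a fixed labor force, u_{t+1} = u_t + s·(1−u_t) − f·u_t = u_t·(1−s−f) + s.
Here 1−s−f = 0.459 and s = 0.016.
u_1 = 0.012000 × 0.459 + 0.016 = 0.021508.
u_2 = 0.021508 × 0.459 + 0.016 = 0.025872.
u_3 = 0.025872 × 0.459 + 0.016 = 0.027875.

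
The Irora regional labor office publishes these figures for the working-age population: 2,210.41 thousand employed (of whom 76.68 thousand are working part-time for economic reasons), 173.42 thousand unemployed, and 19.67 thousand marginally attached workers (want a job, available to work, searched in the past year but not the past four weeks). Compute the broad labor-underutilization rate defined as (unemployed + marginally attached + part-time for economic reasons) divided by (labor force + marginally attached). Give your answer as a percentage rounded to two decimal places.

Labor force = 2,210.41 + 173.42 = 2,383.83 thousand.
Numerator = 173.42 + 19.67 + 76.68 = 269.77 thousand.
Denominator = 2,383.83 + 19.67 = 2,403.50 thousand.
Broad rate = 269.77 / 2,403.50 = 11.22%.

Broad underutilization rate ≈ 11.22%.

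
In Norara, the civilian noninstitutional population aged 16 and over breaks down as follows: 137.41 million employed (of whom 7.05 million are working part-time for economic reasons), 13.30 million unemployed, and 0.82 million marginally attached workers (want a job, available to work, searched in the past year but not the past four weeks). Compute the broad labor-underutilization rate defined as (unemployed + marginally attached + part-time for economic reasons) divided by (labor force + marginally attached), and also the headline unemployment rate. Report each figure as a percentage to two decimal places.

Labor force = 137.41 + 13.30 = 150.71 million.
Numerator = 13.30 + 0.82 + 7.05 = 21.17 million.
Denominator = 150.71 + 0.82 = 151.53 million.
Broad rate = 21.17 / 151.53 = 13.97%.
Headline unemployment rate = 13.30 / 150.71 = 8.82%.

Broad underutilization rate ≈ 13.97%; headline unemployment rate ≈ 8.82%.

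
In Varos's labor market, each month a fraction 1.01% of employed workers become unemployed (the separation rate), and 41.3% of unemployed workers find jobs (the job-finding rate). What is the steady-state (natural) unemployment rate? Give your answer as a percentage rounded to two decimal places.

At steady state the flows balance: s·E = f·U, so U/(E+U) = s/(s+f).
u* = 1.01 / (1.01 + 41.3) = 1.01 / 42.31 = 2.39%.

Steady-state unemployment rate ≈ 2.39%.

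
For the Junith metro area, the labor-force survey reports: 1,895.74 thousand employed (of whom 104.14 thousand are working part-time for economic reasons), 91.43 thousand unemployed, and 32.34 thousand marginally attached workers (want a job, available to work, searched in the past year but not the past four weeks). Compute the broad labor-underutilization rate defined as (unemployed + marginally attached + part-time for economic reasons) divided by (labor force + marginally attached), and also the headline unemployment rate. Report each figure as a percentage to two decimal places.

Broad underutilization rate ≈ 11.29%; headline unemployment rate ≈ 4.60%.

Labor force = 1,895.74 + 91.43 = 1,987.17 thousand.
Numerator = 91.43 + 32.34 + 104.14 = 227.91 thousand.
Denominator = 1,987.17 + 32.34 = 2,019.51 thousand.
Broad rate = 227.91 / 2,019.51 = 11.29%.
Headline unemployment rate = 91.43 / 1,987.17 = 4.60%.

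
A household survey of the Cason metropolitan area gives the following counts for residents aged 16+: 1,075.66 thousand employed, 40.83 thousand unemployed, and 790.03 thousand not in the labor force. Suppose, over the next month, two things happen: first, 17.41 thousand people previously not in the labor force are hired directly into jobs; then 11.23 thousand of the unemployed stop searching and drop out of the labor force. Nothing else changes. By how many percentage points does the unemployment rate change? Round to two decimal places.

Initially, labor force = 1,075.66 + 40.83 = 1,116.49 thousand, so u = 40.83/1,116.49 = 3.66%.
After the first change, employed and labor force both rise by 17.41; unemployed unchanged → E = 1,093.07, U = 40.83, labor force = 1,133.90 thousand.
After the second change, unemployed and labor force both fall by 11.23 → E = 1,093.07, U = 29.60, labor force = 1,122.67 thousand.
New unemployment rate = 29.60 / 1,122.67 = 2.64%.
Change = 2.64% − 3.66% = −1.02 percentage points.

The unemployment rate changes by −1.02 percentage points.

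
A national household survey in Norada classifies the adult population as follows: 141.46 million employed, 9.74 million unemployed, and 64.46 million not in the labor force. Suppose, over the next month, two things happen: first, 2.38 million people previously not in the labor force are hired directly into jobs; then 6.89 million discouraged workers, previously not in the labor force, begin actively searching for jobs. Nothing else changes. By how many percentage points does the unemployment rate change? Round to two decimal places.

Initially, labor force = 141.46 + 9.74 = 151.20 million, so u = 9.74/151.20 = 6.44%.
After the first change, employed and labor force both rise by 2.38; unemployed unchanged → E = 143.84, U = 9.74, labor force = 153.58 million.
After the second change, unemployed and labor force both rise by 6.89 → E = 143.84, U = 16.63, labor force = 160.47 million.
New unemployment rate = 16.63 / 160.47 = 10.36%.
Change = 10.36% − 6.44% = +3.92 percentage points.

The unemployment rate changes by +3.92 percentage points.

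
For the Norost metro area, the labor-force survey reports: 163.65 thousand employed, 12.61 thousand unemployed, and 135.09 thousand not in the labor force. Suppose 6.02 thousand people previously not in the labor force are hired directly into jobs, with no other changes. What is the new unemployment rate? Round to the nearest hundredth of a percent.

Initially, labor force = 163.65 + 12.61 = 176.26 thousand, so u = 12.61/176.26 = 7.15%.
After the change, employed and labor force both rise by 6.02; unemployed unchanged → E = 169.67, U = 12.61, labor force = 182.28 thousand.
New unemployment rate = 12.61 / 182.28 = 6.92%.

New unemployment rate ≈ 6.92%.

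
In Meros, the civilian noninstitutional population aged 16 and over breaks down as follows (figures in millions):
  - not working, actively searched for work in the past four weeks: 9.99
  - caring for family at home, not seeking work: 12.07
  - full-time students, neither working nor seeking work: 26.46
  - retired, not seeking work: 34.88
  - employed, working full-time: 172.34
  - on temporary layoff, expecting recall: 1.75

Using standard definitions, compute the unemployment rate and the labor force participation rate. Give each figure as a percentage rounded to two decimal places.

Unemployment rate ≈ 6.38%; labor force participation rate ≈ 71.49%.

Employed = 172.34 million.
Unemployed = 9.99 + 1.75 = 11.74 million (jobless and actively searching, or on temporary layoff).
Labor force = 172.34 + 11.74 = 184.08 million.
Not in labor force = 12.07 + 26.46 + 34.88 = 73.41 million (those not working and not actively searching are outside the labor force).
Civilian working-age population = 184.08 + 73.41 = 257.49 million.
Unemployment rate = 11.74 / 184.08 = 6.38%.
Labor force participation rate = 184.08 / 257.49 = 71.49%.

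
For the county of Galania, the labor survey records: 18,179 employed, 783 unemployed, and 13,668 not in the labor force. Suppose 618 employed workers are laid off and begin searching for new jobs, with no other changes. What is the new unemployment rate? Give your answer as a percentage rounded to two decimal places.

Initially, labor force = 18,179 + 783 = 18,962, so u = 783/18,962 = 4.13%.
After the change, employed falls and unemployed rises by 618; labor force unchanged → E = 17,561, U = 1,401, labor force = 18,962.
New unemployment rate = 1,401 / 18,962 = 7.39%.

New unemployment rate ≈ 7.39%.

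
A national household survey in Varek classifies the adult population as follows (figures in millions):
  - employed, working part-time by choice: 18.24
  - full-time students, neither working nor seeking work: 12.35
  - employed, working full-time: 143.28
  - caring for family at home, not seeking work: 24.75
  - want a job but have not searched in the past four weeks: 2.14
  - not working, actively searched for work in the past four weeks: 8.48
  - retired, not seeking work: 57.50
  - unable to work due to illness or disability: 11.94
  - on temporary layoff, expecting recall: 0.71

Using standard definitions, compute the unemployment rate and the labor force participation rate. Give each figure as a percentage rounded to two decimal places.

Employed = 18.24 + 143.28 = 161.52 million.
Unemployed = 8.48 + 0.71 = 9.19 million (jobless and actively searching, or on temporary layoff).
Labor force = 161.52 + 9.19 = 170.71 million.
Not in labor force = 12.35 + 24.75 + 2.14 + 57.50 + 11.94 = 108.68 million (those not working and not actively searching are outside the labor force — including those who want a job but have given up searching).
Civilian working-age population = 170.71 + 108.68 = 279.39 million.
Unemployment rate = 9.19 / 170.71 = 5.38%.
Labor force participation rate = 170.71 / 279.39 = 61.10%.

Unemployment rate ≈ 5.38%; labor force participation rate ≈ 61.10%.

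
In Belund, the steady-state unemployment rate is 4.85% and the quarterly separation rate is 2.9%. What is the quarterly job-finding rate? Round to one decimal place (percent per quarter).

Job-finding rate ≈ 56.9% per quarter.

From u* = s/(s+f): f = s·(1−u)/u.
f = 2.9 × (1 − 0.0485) / 0.0485 = 2.7593 / 0.0485 ≈ 56.9% per quarter.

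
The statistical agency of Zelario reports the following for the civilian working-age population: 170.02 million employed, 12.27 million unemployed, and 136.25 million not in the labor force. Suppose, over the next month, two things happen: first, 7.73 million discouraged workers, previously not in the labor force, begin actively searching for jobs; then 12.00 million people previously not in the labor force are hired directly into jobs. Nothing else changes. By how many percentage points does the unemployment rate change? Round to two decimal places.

Initially, labor force = 170.02 + 12.27 = 182.29 million, so u = 12.27/182.29 = 6.73%.
After the first change, unemployed and labor force both rise by 7.73 → E = 170.02, U = 20.00, labor force = 190.02 million.
After the second change, employed and labor force both rise by 12.00; unemployed unchanged → E = 182.02, U = 20.00, labor force = 202.02 million.
New unemployment rate = 20.00 / 202.02 = 9.90%.
Change = 9.90% − 6.73% = +3.17 percentage points.

The unemployment rate changes by +3.17 percentage points.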